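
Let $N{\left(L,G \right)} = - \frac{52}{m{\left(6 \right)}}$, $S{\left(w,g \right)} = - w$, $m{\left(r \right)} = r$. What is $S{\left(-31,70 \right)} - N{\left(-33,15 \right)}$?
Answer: $\frac{119}{3} \approx 39.667$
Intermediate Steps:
$N{\left(L,G \right)} = - \frac{26}{3}$ ($N{\left(L,G \right)} = - \frac{52}{6} = \left(-52\right) \frac{1}{6} = - \frac{26}{3}$)
$S{\left(-31,70 \right)} - N{\left(-33,15 \right)} = \left(-1\right) \left(-31\right) - - \frac{26}{3} = 31 + \frac{26}{3} = \frac{119}{3}$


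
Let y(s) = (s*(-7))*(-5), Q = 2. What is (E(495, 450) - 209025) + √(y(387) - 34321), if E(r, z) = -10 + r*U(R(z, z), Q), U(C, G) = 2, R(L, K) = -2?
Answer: -208045 + 14*I*√106 ≈ -2.0805e+5 + 144.14*I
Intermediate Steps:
y(s) = 35*s (y(s) = -7*s*(-5) = 35*s)
E(r, z) = -10 + 2*r (E(r, z) = -10 + r*2 = -10 + 2*r)
(E(495, 450) - 209025) + √(y(387) - 34321) = ((-10 + 2*495) - 209025) + √(35*387 - 34321) = ((-10 + 990) - 209025) + √(13545 - 34321) = (980 - 209025) + √(-20776) = -208045 + 14*I*√106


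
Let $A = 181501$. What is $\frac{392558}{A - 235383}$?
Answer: $- \frac{196279}{26941} \approx -7.2855$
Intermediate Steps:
$\frac{392558}{A - 235383} = \frac{392558}{181501 - 235383} = \frac{392558}{-53882} = 392558 \left(- \frac{1}{53882}\right) = - \frac{196279}{26941}$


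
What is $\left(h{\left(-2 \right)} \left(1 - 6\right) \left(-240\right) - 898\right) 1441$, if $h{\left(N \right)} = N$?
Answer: $-4752418$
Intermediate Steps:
$\left(h{\left(-2 \right)} \left(1 - 6\right) \left(-240\right) - 898\right) 1441 = \left(- 2 \left(1 - 6\right) \left(-240\right) - 898\right) 1441 = \left(\left(-2\right) \left(-5\right) \left(-240\right) - 898\right) 1441 = \left(10 \left(-240\right) - 898\right) 1441 = \left(-2400 - 898\right) 1441 = \left(-3298\right) 1441 = -4752418$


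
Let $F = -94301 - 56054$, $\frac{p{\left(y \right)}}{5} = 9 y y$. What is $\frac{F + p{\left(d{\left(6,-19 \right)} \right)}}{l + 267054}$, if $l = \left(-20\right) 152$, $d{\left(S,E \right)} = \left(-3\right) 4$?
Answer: $- \frac{143875}{264014} \approx -0.54495$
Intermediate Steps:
$d{\left(S,E \right)} = -12$
$p{\left(y \right)} = 45 y^{2}$ ($p{\left(y \right)} = 5 \cdot 9 y y = 5 \cdot 9 y^{2} = 45 y^{2}$)
$F = -150355$
$l = -3040$
$\frac{F + p{\left(d{\left(6,-19 \right)} \right)}}{l + 267054} = \frac{-150355 + 45 \left(-12\right)^{2}}{-3040 + 267054} = \frac{-150355 + 45 \cdot 144}{264014} = \left(-150355 + 6480\right) \frac{1}{264014} = \left(-143875\right) \frac{1}{264014} = - \frac{143875}{264014}$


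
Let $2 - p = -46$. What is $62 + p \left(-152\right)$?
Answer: $-7234$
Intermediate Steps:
$p = 48$ ($p = 2 - -46 = 2 + 46 = 48$)
$62 + p \left(-152\right) = 62 + 48 \left(-152\right) = 62 - 7296 = -7234$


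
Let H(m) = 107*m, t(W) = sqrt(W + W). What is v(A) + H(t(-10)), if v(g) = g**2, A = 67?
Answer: 4489 + 214*I*sqrt(5) ≈ 4489.0 + 478.52*I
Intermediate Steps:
t(W) = sqrt(2)*sqrt(W) (t(W) = sqrt(2*W) = sqrt(2)*sqrt(W))
v(A) + H(t(-10)) = 67**2 + 107*(sqrt(2)*sqrt(-10)) = 4489 + 107*(sqrt(2)*(I*sqrt(10))) = 4489 + 107*(2*I*sqrt(5)) = 4489 + 214*I*sqrt(5)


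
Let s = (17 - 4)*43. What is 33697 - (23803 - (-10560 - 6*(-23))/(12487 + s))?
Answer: 64533351/6523 ≈ 9893.2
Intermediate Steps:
s = 559 (s = 13*43 = 559)
33697 - (23803 - (-10560 - 6*(-23))/(12487 + s)) = 33697 - (23803 - (-10560 - 6*(-23))/(12487 + 559)) = 33697 - (23803 - (-10560 + 138)/13046) = 33697 - (23803 - (-10422)/13046) = 33697 - (23803 - 1*(-5211/6523)) = 33697 - (23803 + 5211/6523) = 33697 - 1*155272180/6523 = 33697 - 155272180/6523 = 64533351/6523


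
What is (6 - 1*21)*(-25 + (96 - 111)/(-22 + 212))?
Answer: 14295/38 ≈ 376.18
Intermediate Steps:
(6 - 1*21)*(-25 + (96 - 111)/(-22 + 212)) = (6 - 21)*(-25 - 15/190) = -15*(-25 - 15*1/190) = -15*(-25 - 3/38) = -15*(-953/38) = 14295/38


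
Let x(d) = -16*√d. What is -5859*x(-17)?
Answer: 93744*I*√17 ≈ 3.8652e+5*I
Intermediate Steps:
-5859*x(-17) = -(-93744)*√(-17) = -(-93744)*I*√17 = 93744*I*√17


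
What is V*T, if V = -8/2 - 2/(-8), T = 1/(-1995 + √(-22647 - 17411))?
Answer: 29925/16080332 + 15*I*√40058/16080332 ≈ 0.001861 + 0.0001867*I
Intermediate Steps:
T = 1/(-1995 + I*√40058) (T = 1/(-1995 + √(-40058)) = 1/(-1995 + I*√40058) ≈ -0.00049626 - 4.9786e-5*I)
V = -15/4 (V = -8*½ - 2*(-⅛) = -4 + ¼ = -15/4 ≈ -3.7500)
V*T = -15*(-1995/4020083 - I*√40058/4020083)/4 = 29925/16080332 + 15*I*√40058/16080332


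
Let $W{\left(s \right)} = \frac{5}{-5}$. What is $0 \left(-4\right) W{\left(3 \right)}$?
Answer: $0$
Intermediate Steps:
$W{\left(s \right)} = -1$ ($W{\left(s \right)} = 5 \left(- \frac{1}{5}\right) = -1$)
$0 \left(-4\right) W{\left(3 \right)} = 0 \left(-4\right) \left(-1\right) = 0 \left(-1\right) = 0$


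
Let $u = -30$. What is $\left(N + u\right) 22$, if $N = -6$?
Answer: $-792$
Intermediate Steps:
$\left(N + u\right) 22 = \left(-6 - 30\right) 22 = \left(-36\right) 22 = -792$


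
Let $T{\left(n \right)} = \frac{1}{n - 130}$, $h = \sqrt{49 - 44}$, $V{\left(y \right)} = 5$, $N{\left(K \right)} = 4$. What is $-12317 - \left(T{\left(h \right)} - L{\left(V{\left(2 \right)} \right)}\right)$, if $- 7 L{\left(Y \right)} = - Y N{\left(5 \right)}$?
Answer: $- \frac{291266239}{23653} + \frac{\sqrt{5}}{16895} \approx -12314.0$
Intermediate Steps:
$h = \sqrt{5} \approx 2.2361$
$T{\left(n \right)} = \frac{1}{-130 + n}$
$L{\left(Y \right)} = \frac{4 Y}{7}$ ($L{\left(Y \right)} = - \frac{- Y 4}{7} = - \frac{\left(-4\right) Y}{7} = \frac{4 Y}{7}$)
$-12317 - \left(T{\left(h \right)} - L{\left(V{\left(2 \right)} \right)}\right) = -12317 - \left(\frac{1}{-130 + \sqrt{5}} - \frac{4}{7} \cdot 5\right) = -12317 - \left(\frac{1}{-130 + \sqrt{5}} - \frac{20}{7}\right) = -12317 - \left(- \frac{20}{7} + \frac{1}{-130 + \sqrt{5}}\right) = -12317 + \left(\frac{20}{7} - \frac{1}{-130 + \sqrt{5}}\right) = - \frac{86199}{7} - \frac{1}{-130 + \sqrt{5}}$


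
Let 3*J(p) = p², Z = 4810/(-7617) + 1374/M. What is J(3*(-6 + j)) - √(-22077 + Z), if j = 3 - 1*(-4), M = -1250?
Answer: 3 - I*√800611880603718/190425 ≈ 3.0 - 148.59*I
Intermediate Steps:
Z = -8239129/4760625 (Z = 4810/(-7617) + 1374/(-1250) = 4810*(-1/7617) + 1374*(-1/1250) = -4810/7617 - 687/625 = -8239129/4760625 ≈ -1.7307)
j = 7 (j = 3 + 4 = 7)
J(p) = p²/3
J(3*(-6 + j)) - √(-22077 + Z) = (3*(-6 + 7))²/3 - √(-22077 - 8239129/4760625) = (3*1)²/3 - √(-105108557254/4760625) = (⅓)*3² - I*√800611880603718/190425 = (⅓)*9 - I*√800611880603718/190425 = 3 - I*√800611880603718/190425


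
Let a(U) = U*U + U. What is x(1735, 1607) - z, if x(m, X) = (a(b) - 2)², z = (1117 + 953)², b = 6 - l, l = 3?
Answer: -4284800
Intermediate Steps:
b = 3 (b = 6 - 1*3 = 6 - 3 = 3)
a(U) = U + U² (a(U) = U² + U = U + U²)
z = 4284900 (z = 2070² = 4284900)
x(m, X) = 100 (x(m, X) = (3*(1 + 3) - 2)² = (3*4 - 2)² = (12 - 2)² = 10² = 100)
x(1735, 1607) - z = 100 - 1*4284900 = 100 - 4284900 = -4284800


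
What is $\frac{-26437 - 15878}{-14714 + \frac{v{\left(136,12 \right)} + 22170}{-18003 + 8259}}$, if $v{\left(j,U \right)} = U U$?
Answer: $\frac{13743912}{4779851} \approx 2.8754$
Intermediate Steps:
$v{\left(j,U \right)} = U^{2}$
$\frac{-26437 - 15878}{-14714 + \frac{v{\left(136,12 \right)} + 22170}{-18003 + 8259}} = \frac{-26437 - 15878}{-14714 + \frac{12^{2} + 22170}{-18003 + 8259}} = - \frac{42315}{-14714 + \frac{144 + 22170}{-9744}} = - \frac{42315}{-14714 + 22314 \left(- \frac{1}{9744}\right)} = - \frac{42315}{-14714 - \frac{3719}{1624}} = - \frac{42315}{- \frac{23899255}{1624}} = \left(-42315\right) \left(- \frac{1624}{23899255}\right) = \frac{13743912}{4779851}$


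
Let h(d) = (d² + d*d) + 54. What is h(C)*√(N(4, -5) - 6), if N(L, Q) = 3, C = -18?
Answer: 702*I*√3 ≈ 1215.9*I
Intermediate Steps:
h(d) = 54 + 2*d² (h(d) = (d² + d²) + 54 = 2*d² + 54 = 54 + 2*d²)
h(C)*√(N(4, -5) - 6) = (54 + 2*(-18)²)*√(3 - 6) = (54 + 2*324)*√(-3) = (54 + 648)*(I*√3) = 702*(I*√3) = 702*I*√3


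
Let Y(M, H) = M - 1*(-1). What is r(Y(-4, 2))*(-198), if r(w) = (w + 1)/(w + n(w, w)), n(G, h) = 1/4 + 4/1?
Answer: 1584/5 ≈ 316.80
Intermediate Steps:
n(G, h) = 17/4 (n(G, h) = 1*(¼) + 4*1 = ¼ + 4 = 17/4)
Y(M, H) = 1 + M (Y(M, H) = M + 1 = 1 + M)
r(w) = (1 + w)/(17/4 + w) (r(w) = (w + 1)/(w + 17/4) = (1 + w)/(17/4 + w))
r(Y(-4, 2))*(-198) = (4*(1 + (1 - 4))/(17 + 4*(1 - 4)))*(-198) = (4*(1 - 3)/(17 + 4*(-3)))*(-198) = (4*(-2)/(17 - 12))*(-198) = (4*(-2)/5)*(-198) = (4*(⅕)*(-2))*(-198) = -8/5*(-198) = 1584/5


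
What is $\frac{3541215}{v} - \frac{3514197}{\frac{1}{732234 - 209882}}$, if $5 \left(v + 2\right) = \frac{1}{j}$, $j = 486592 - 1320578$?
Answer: $- \frac{15309062524979068134}{8339861} \approx -1.8356 \cdot 10^{12}$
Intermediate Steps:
$j = -833986$ ($j = 486592 - 1320578 = -833986$)
$v = - \frac{8339861}{4169930}$ ($v = -2 + \frac{1}{5 \left(-833986\right)} = -2 + \frac{1}{5} \left(- \frac{1}{833986}\right) = -2 - \frac{1}{4169930} = - \frac{8339861}{4169930} \approx -2.0$)
$\frac{3541215}{v} - \frac{3514197}{\frac{1}{732234 - 209882}} = \frac{3541215}{- \frac{8339861}{4169930}} - \frac{3514197}{\frac{1}{732234 - 209882}} = 3541215 \left(- \frac{4169930}{8339861}\right) - \frac{3514197}{\frac{1}{522352}} = - \frac{14766618664950}{8339861} - 3514197 \frac{1}{\frac{1}{522352}} = - \frac{14766618664950}{8339861} - 1835647831344 = - \frac{15309062524979068134}{8339861}$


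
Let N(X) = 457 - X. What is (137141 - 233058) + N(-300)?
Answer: -95160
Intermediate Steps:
(137141 - 233058) + N(-300) = (137141 - 233058) + (457 - 1*(-300)) = -95917 + (457 + 300) = -95917 + 757 = -95160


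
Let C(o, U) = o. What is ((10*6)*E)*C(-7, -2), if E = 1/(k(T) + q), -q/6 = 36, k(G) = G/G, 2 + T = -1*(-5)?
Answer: 84/43 ≈ 1.9535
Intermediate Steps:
T = 3 (T = -2 - 1*(-5) = -2 + 5 = 3)
k(G) = 1
q = -216 (q = -6*36 = -216)
E = -1/215 (E = 1/(1 - 216) = 1/(-215) = -1/215 ≈ -0.0046512)
((10*6)*E)*C(-7, -2) = ((10*6)*(-1/215))*(-7) = (60*(-1/215))*(-7) = -12/43*(-7) = 84/43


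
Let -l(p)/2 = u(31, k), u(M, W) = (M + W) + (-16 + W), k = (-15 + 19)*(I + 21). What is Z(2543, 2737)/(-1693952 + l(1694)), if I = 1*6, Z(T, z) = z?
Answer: -2737/1694414 ≈ -0.0016153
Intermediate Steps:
I = 6
k = 108 (k = (-15 + 19)*(6 + 21) = 4*27 = 108)
u(M, W) = -16 + M + 2*W
l(p) = -462 (l(p) = -2*(-16 + 31 + 2*108) = -2*(-16 + 31 + 216) = -2*231 = -462)
Z(2543, 2737)/(-1693952 + l(1694)) = 2737/(-1693952 - 462) = 2737/(-1694414) = 2737*(-1/1694414) = -2737/1694414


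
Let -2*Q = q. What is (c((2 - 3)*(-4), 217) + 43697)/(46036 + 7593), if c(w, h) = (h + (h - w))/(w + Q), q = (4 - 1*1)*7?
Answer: 567201/697177 ≈ 0.81357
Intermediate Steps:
q = 21 (q = (4 - 1)*7 = 3*7 = 21)
Q = -21/2 (Q = -1/2*21 = -21/2 ≈ -10.500)
c(w, h) = (-w + 2*h)/(-21/2 + w) (c(w, h) = (h + (h - w))/(w - 21/2) = (-w + 2*h)/(-21/2 + w))
(c((2 - 3)*(-4), 217) + 43697)/(46036 + 7593) = (2*(-(2 - 3)*(-4) + 2*217)/(-21 + 2*((2 - 3)*(-4))) + 43697)/(46036 + 7593) = (2*(-(-1)*(-4) + 434)/(-21 + 2*(-1*(-4))) + 43697)/53629 = (2*(-1*4 + 434)/(-21 + 2*4) + 43697)*(1/53629) = (2*(-4 + 434)/(-21 + 8) + 43697)*(1/53629) = (2*430/(-13) + 43697)*(1/53629) = (2*(-1/13)*430 + 43697)*(1/53629) = (-860/13 + 43697)*(1/53629) = (567201/13)*(1/53629) = 567201/697177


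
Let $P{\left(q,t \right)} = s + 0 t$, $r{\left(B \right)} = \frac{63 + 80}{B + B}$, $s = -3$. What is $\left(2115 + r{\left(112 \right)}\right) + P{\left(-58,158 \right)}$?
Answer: $\frac{473231}{224} \approx 2112.6$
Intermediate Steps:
$r{\left(B \right)} = \frac{143}{2 B}$
$P{\left(q,t \right)} = -3$ ($P{\left(q,t \right)} = -3 + 0 t = -3 + 0 = -3$)
$\left(2115 + r{\left(112 \right)}\right) + P{\left(-58,158 \right)} = \left(2115 + \frac{143}{2 \cdot 112}\right) - 3 = \left(2115 + \frac{143}{2} \cdot \frac{1}{112}\right) - 3 = \left(2115 + \frac{143}{224}\right) - 3 = \frac{473903}{224} - 3 = \frac{473231}{224}$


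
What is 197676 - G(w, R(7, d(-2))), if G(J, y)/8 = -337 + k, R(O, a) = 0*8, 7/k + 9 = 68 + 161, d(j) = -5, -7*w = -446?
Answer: 11020446/55 ≈ 2.0037e+5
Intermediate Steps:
w = 446/7 (w = -⅐*(-446) = 446/7 ≈ 63.714)
k = 7/220 (k = 7/(-9 + (68 + 161)) = 7/(-9 + 229) = 7/220 ≈ 0.031818)
R(O, a) = 0
G(J, y) = -148266/55 (G(J, y) = 8*(-337 + 7/220) = 8*(-74133/220) = -148266/55)
197676 - G(w, R(7, d(-2))) = 197676 - 1*(-148266/55) = 197676 + 148266/55 = 11020446/55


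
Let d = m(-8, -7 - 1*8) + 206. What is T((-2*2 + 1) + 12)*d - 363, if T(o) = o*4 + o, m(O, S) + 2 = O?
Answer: 8457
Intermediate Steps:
m(O, S) = -2 + O
d = 196 (d = (-2 - 8) + 206 = -10 + 206 = 196)
T(o) = 5*o (T(o) = 4*o + o = 5*o)
T((-2*2 + 1) + 12)*d - 363 = (5*((-2*2 + 1) + 12))*196 - 363 = (5*((-4 + 1) + 12))*196 - 363 = (5*(-3 + 12))*196 - 363 = (5*9)*196 - 363 = 45*196 - 363 = 8820 - 363 = 8457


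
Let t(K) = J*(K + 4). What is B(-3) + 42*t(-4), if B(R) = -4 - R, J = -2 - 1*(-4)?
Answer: -1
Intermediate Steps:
J = 2 (J = -2 + 4 = 2)
t(K) = 8 + 2*K (t(K) = 2*(K + 4) = 2*(4 + K) = 8 + 2*K)
B(-3) + 42*t(-4) = (-4 - 1*(-3)) + 42*(8 + 2*(-4)) = (-4 + 3) + 42*(8 - 8) = -1 + 42*0 = -1 + 0 = -1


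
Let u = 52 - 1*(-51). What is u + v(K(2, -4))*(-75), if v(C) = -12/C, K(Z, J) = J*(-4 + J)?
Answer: 1049/8 ≈ 131.13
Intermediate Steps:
u = 103 (u = 52 + 51 = 103)
u + v(K(2, -4))*(-75) = 103 - 12*(-1/(4*(-4 - 4)))*(-75) = 103 - 12/((-4*(-8)))*(-75) = 103 - 12/32*(-75) = 103 - 12*1/32*(-75) = 103 - 3/8*(-75) = 103 + 225/8 = 1049/8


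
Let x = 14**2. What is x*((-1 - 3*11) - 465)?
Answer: -97804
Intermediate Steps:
x = 196
x*((-1 - 3*11) - 465) = 196*((-1 - 3*11) - 465) = 196*((-1 - 33) - 465) = 196*(-34 - 465) = 196*(-499) = -97804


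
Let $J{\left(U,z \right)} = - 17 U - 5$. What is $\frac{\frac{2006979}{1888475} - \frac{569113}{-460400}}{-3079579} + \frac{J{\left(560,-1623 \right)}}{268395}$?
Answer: $- \frac{68011249863061269703}{1916377475292902513200} \approx -0.035489$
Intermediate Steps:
$J{\left(U,z \right)} = -5 - 17 U$
$\frac{\frac{2006979}{1888475} - \frac{569113}{-460400}}{-3079579} + \frac{J{\left(560,-1623 \right)}}{268395} = \frac{\frac{2006979}{1888475} - \frac{569113}{-460400}}{-3079579} + \frac{-5 - 9520}{268395} = \left(2006979 \cdot \frac{1}{1888475} - - \frac{569113}{460400}\right) \left(- \frac{1}{3079579}\right) + \left(-5 - 9520\right) \frac{1}{268395} = \left(\frac{2006979}{1888475} + \frac{569113}{460400}\right) \left(- \frac{1}{3079579}\right) - \frac{635}{17893} = \frac{79950752171}{34778155600} \left(- \frac{1}{3079579}\right) - \frac{635}{17893} = - \frac{79950752171}{107102077644492400} - \frac{635}{17893} = - \frac{68011249863061269703}{1916377475292902513200}$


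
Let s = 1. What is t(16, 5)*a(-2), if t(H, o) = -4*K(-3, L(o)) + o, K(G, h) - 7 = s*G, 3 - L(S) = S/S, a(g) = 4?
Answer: -44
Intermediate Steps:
L(S) = 2 (L(S) = 3 - S/S = 3 - 1*1 = 3 - 1 = 2)
K(G, h) = 7 + G (K(G, h) = 7 + 1*G = 7 + G)
t(H, o) = -16 + o (t(H, o) = -4*(7 - 3) + o = -4*4 + o = -16 + o)
t(16, 5)*a(-2) = (-16 + 5)*4 = -11*4 = -44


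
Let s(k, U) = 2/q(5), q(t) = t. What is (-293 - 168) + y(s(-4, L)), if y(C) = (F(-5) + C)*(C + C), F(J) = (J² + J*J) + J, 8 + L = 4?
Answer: -10617/25 ≈ -424.68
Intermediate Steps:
L = -4 (L = -8 + 4 = -4)
s(k, U) = ⅖ (s(k, U) = 2/5 = 2*(⅕) = ⅖)
F(J) = J + 2*J² (F(J) = (J² + J²) + J = 2*J² + J = J + 2*J²)
y(C) = 2*C*(45 + C) (y(C) = (-5*(1 + 2*(-5)) + C)*(C + C) = (-5*(1 - 10) + C)*(2*C) = (-5*(-9) + C)*(2*C) = (45 + C)*(2*C) = 2*C*(45 + C))
(-293 - 168) + y(s(-4, L)) = (-293 - 168) + 2*(⅖)*(45 + ⅖) = -461 + 2*(⅖)*(227/5) = -461 + 908/25 = -10617/25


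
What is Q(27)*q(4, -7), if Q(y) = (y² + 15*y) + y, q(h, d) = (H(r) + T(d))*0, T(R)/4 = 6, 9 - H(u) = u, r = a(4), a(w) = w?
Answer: 0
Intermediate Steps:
r = 4
H(u) = 9 - u
T(R) = 24 (T(R) = 4*6 = 24)
q(h, d) = 0 (q(h, d) = ((9 - 1*4) + 24)*0 = ((9 - 4) + 24)*0 = (5 + 24)*0 = 29*0 = 0)
Q(y) = y² + 16*y
Q(27)*q(4, -7) = (27*(16 + 27))*0 = (27*43)*0 = 1161*0 = 0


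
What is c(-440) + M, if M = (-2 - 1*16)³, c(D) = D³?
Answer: -85189832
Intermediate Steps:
M = -5832 (M = (-2 - 16)³ = (-18)³ = -5832)
c(-440) + M = (-440)³ - 5832 = -85184000 - 5832 = -85189832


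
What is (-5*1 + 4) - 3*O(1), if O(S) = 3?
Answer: -10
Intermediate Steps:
(-5*1 + 4) - 3*O(1) = (-5*1 + 4) - 3*3 = (-5 + 4) - 9 = -1 - 9 = -10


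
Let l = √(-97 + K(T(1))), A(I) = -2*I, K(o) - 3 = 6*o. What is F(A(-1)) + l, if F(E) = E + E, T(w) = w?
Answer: 4 + 2*I*√22 ≈ 4.0 + 9.3808*I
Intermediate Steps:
K(o) = 3 + 6*o
F(E) = 2*E
l = 2*I*√22 (l = √(-97 + (3 + 6*1)) = √(-97 + (3 + 6)) = √(-97 + 9) = √(-88) = 2*I*√22 ≈ 9.3808*I)
F(A(-1)) + l = 2*(-2*(-1)) + 2*I*√22 = 2*2 + 2*I*√22 = 4 + 2*I*√22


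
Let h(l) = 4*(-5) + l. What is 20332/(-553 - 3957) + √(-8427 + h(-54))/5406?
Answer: -10166/2255 + I*√8501/5406 ≈ -4.5082 + 0.017055*I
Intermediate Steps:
h(l) = -20 + l
20332/(-553 - 3957) + √(-8427 + h(-54))/5406 = 20332/(-553 - 3957) + √(-8427 + (-20 - 54))/5406 = 20332/(-4510) + √(-8427 - 74)*(1/5406) = 20332*(-1/4510) + √(-8501)*(1/5406) = -10166/2255 + (I*√8501)*(1/5406) = -10166/2255 + I*√8501/5406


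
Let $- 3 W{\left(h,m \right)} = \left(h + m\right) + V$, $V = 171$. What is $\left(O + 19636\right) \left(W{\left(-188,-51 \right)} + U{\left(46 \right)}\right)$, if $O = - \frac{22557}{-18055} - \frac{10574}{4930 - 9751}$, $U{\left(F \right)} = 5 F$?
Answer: $\frac{1295785121754826}{261129465} \approx 4.9622 \cdot 10^{6}$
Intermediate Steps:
$W{\left(h,m \right)} = -57 - \frac{h}{3} - \frac{m}{3}$ ($W{\left(h,m \right)} = - \frac{\left(h + m\right) + 171}{3} = - \frac{171 + h + m}{3} = -57 - \frac{h}{3} - \frac{m}{3}$)
$O = \frac{299660867}{87043155}$ ($O = \left(-22557\right) \left(- \frac{1}{18055}\right) - \frac{10574}{4930 - 9751} = \frac{22557}{18055} - \frac{10574}{-4821} = \frac{22557}{18055} - - \frac{10574}{4821} = \frac{22557}{18055} + \frac{10574}{4821} = \frac{299660867}{87043155} \approx 3.4427$)
$\left(O + 19636\right) \left(W{\left(-188,-51 \right)} + U{\left(46 \right)}\right) = \left(\frac{299660867}{87043155} + 19636\right) \left(\left(-57 - - \frac{188}{3} - -17\right) + 5 \cdot 46\right) = \frac{1709479052447 \left(\left(-57 + \frac{188}{3} + 17\right) + 230\right)}{87043155} = \frac{1709479052447 \left(\frac{68}{3} + 230\right)}{87043155} = \frac{1709479052447}{87043155} \cdot \frac{758}{3} = \frac{1295785121754826}{261129465}$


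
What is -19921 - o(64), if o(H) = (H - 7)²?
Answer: -23170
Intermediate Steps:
o(H) = (-7 + H)²
-19921 - o(64) = -19921 - (-7 + 64)² = -19921 - 1*57² = -19921 - 1*3249 = -19921 - 3249 = -23170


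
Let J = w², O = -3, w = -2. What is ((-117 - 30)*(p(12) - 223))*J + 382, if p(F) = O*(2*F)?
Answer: 173842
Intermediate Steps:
p(F) = -6*F
J = 4 (J = (-2)² = 4)
((-117 - 30)*(p(12) - 223))*J + 382 = ((-117 - 30)*(-6*12 - 223))*4 + 382 = -147*(-72 - 223)*4 + 382 = -147*(-295)*4 + 382 = 43365*4 + 382 = 173460 + 382 = 173842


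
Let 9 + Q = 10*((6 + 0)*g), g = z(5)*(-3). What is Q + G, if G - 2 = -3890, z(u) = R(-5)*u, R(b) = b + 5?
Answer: -3897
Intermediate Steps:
R(b) = 5 + b
z(u) = 0 (z(u) = (5 - 5)*u = 0*u = 0)
g = 0 (g = 0*(-3) = 0)
Q = -9 (Q = -9 + 10*((6 + 0)*0) = -9 + 10*(6*0) = -9 + 10*0 = -9 + 0 = -9)
G = -3888 (G = 2 - 3890 = -3888)
Q + G = -9 - 3888 = -3897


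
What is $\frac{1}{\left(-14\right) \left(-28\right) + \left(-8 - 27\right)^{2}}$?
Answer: $\frac{1}{1617} \approx 0.00061843$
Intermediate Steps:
$\frac{1}{\left(-14\right) \left(-28\right) + \left(-8 - 27\right)^{2}} = \frac{1}{392 + \left(-35\right)^{2}} = \frac{1}{392 + 1225} = \frac{1}{1617}$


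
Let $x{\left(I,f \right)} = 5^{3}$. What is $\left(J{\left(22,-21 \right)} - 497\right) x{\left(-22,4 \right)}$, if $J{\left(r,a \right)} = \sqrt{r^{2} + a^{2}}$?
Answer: $-62125 + 625 \sqrt{37} \approx -58323.0$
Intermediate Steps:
$x{\left(I,f \right)} = 125$
$J{\left(r,a \right)} = \sqrt{a^{2} + r^{2}}$
$\left(J{\left(22,-21 \right)} - 497\right) x{\left(-22,4 \right)} = \left(\sqrt{\left(-21\right)^{2} + 22^{2}} - 497\right) 125 = \left(\sqrt{441 + 484} - 497\right) 125 = \left(\sqrt{925} - 497\right) 125 = \left(5 \sqrt{37} - 497\right) 125 = \left(-497 + 5 \sqrt{37}\right) 125 = -62125 + 625 \sqrt{37}$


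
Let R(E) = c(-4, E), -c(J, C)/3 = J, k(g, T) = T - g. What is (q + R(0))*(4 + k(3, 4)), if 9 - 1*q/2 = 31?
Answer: -160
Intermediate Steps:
q = -44 (q = 18 - 2*31 = 18 - 62 = -44)
c(J, C) = -3*J
R(E) = 12 (R(E) = -3*(-4) = 12)
(q + R(0))*(4 + k(3, 4)) = (-44 + 12)*(4 + (4 - 1*3)) = -32*(4 + (4 - 3)) = -32*(4 + 1) = -32*5 = -160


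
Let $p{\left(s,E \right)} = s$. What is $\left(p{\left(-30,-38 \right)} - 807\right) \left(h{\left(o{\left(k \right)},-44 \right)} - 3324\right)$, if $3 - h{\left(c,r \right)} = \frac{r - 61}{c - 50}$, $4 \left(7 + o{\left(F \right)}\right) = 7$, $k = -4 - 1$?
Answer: $\frac{614660157}{221} \approx 2.7813 \cdot 10^{6}$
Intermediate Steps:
$k = -5$
$o{\left(F \right)} = - \frac{21}{4}$ ($o{\left(F \right)} = -7 + \frac{1}{4} \cdot 7 = -7 + \frac{7}{4} = - \frac{21}{4}$)
$h{\left(c,r \right)} = 3 - \frac{-61 + r}{-50 + c}$ ($h{\left(c,r \right)} = 3 - \frac{r - 61}{c - 50} = 3 - \frac{-61 + r}{-50 + c}$)
$\left(p{\left(-30,-38 \right)} - 807\right) \left(h{\left(o{\left(k \right)},-44 \right)} - 3324\right) = \left(-30 - 807\right) \left(\frac{-89 - -44 + 3 \left(- \frac{21}{4}\right)}{-50 - \frac{21}{4}} - 3324\right) = - 837 \left(\frac{-89 + 44 - \frac{63}{4}}{- \frac{221}{4}} - 3324\right) = - 837 \left(\left(- \frac{4}{221}\right) \left(- \frac{243}{4}\right) - 3324\right) = - 837 \left(\frac{243}{221} - 3324\right) = \left(-837\right) \left(- \frac{734361}{221}\right) = \frac{614660157}{221}$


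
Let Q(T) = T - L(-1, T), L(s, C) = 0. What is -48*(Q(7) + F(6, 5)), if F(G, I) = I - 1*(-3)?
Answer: -720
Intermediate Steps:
F(G, I) = 3 + I (F(G, I) = I + 3 = 3 + I)
Q(T) = T (Q(T) = T - 1*0 = T + 0 = T)
-48*(Q(7) + F(6, 5)) = -48*(7 + (3 + 5)) = -48*(7 + 8) = -48*15 = -720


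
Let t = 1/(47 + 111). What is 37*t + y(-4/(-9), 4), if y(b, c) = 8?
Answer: 1301/158 ≈ 8.2342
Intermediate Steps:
t = 1/158 ≈ 0.0063291
37*t + y(-4/(-9), 4) = 37*(1/158) + 8 = 37/158 + 8 = 1301/158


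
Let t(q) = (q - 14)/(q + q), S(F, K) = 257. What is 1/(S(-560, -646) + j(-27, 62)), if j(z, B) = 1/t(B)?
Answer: 12/3115 ≈ 0.0038523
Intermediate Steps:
t(q) = (-14 + q)/(2*q) (t(q) = (-14 + q)/((2*q)) = (-14 + q)*(1/(2*q)) = (-14 + q)/(2*q))
j(z, B) = 2*B/(-14 + B) (j(z, B) = 1/((-14 + B)/(2*B)) = 2*B/(-14 + B))
1/(S(-560, -646) + j(-27, 62)) = 1/(257 + 2*62/(-14 + 62)) = 1/(257 + 2*62/48) = 1/(257 + 2*62*(1/48)) = 1/(257 + 31/12) = 1/(3115/12) = 12/3115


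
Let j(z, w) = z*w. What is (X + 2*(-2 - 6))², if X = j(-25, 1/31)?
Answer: 271441/961 ≈ 282.46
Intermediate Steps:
j(z, w) = w*z
X = -25/31 ≈ -0.80645
(X + 2*(-2 - 6))² = (-25/31 + 2*(-2 - 6))² = (-25/31 + 2*(-8))² = (-25/31 - 16)² = (-521/31)² = 271441/961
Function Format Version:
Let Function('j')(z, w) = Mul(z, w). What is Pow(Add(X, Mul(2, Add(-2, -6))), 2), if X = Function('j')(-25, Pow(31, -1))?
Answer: Rational(271441, 961) ≈ 282.46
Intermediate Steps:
Function('j')(z, w) = Mul(w, z)
X = Rational(-25, 31) (X = Mul(Pow(31, -1), -25) = Mul(Rational(1, 31), -25) = Rational(-25, 31) ≈ -0.80645)
Pow(Add(X, Mul(2, Add(-2, -6))), 2) = Pow(Add(Rational(-25, 31), Mul(2, Add(-2, -6))), 2) = Pow(Add(Rational(-25, 31), Mul(2, -8)), 2) = Pow(Add(Rational(-25, 31), -16), 2) = Pow(Rational(-521, 31), 2) = Rational(271441, 961)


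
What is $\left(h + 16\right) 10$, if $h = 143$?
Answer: $1590$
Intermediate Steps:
$\left(h + 16\right) 10 = \left(143 + 16\right) 10 = 159 \cdot 10 = 1590$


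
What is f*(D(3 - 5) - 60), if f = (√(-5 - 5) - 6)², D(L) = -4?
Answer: -1664 + 768*I*√10 ≈ -1664.0 + 2428.6*I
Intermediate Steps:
f = (-6 + I*√10)² (f = (√(-10) - 6)² = (I*√10 - 6)² = (-6 + I*√10)² ≈ 26.0 - 37.947*I)
f*(D(3 - 5) - 60) = (6 - I*√10)²*(-4 - 60) = (6 - I*√10)²*(-64) = -64*(6 - I*√10)²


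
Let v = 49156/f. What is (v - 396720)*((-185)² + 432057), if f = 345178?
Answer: -31926087706279564/172589 ≈ -1.8498e+11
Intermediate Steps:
v = 24578/172589 (v = 49156/345178 = 49156*(1/345178) = 24578/172589 ≈ 0.14241)
(v - 396720)*((-185)² + 432057) = (24578/172589 - 396720)*((-185)² + 432057) = -68469483502*(34225 + 432057)/172589 = -68469483502/172589*466282 = -31926087706279564/172589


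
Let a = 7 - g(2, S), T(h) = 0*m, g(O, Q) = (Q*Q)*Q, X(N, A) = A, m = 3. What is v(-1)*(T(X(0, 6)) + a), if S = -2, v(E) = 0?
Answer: 0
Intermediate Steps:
g(O, Q) = Q**3 (g(O, Q) = Q**2*Q = Q**3)
T(h) = 0 (T(h) = 0*3 = 0)
a = 15 (a = 7 - 1*(-2)**3 = 7 - 1*(-8) = 7 + 8 = 15)
v(-1)*(T(X(0, 6)) + a) = 0*(0 + 15) = 0*15 = 0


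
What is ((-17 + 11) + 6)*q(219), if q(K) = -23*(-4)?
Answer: 0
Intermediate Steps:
q(K) = 92
((-17 + 11) + 6)*q(219) = ((-17 + 11) + 6)*92 = (-6 + 6)*92 = 0*92 = 0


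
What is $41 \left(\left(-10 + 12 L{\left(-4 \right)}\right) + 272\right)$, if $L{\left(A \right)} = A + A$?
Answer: $6806$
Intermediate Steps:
$L{\left(A \right)} = 2 A$
$41 \left(\left(-10 + 12 L{\left(-4 \right)}\right) + 272\right) = 41 \left(\left(-10 + 12 \cdot 2 \left(-4\right)\right) + 272\right) = 41 \left(\left(-10 + 12 \left(-8\right)\right) + 272\right) = 41 \left(\left(-10 - 96\right) + 272\right) = 41 \left(-106 + 272\right) = 41 \cdot 166 = 6806$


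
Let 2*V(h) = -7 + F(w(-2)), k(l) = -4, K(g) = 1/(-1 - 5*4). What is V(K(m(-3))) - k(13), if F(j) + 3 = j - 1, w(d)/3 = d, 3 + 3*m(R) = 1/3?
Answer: -9/2 ≈ -4.5000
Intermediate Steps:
m(R) = -8/9 (m(R) = -1 + (1/3)/3 = -1 + (1/3)*(1/3) = -1 + 1/9 = -8/9)
w(d) = 3*d
F(j) = -4 + j (F(j) = -3 + (j - 1) = -3 + (-1 + j) = -4 + j)
K(g) = -1/21 (K(g) = 1/(-1 - 20) = 1/(-21) = -1/21)
V(h) = -17/2 (V(h) = (-7 + (-4 + 3*(-2)))/2 = (-7 + (-4 - 6))/2 = (-7 - 10)/2 = (1/2)*(-17) = -17/2)
V(K(m(-3))) - k(13) = -17/2 - 1*(-4) = -17/2 + 4 = -9/2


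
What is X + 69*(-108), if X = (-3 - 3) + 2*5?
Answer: -7448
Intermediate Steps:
X = 4 (X = -6 + 10 = 4)
X + 69*(-108) = 4 + 69*(-108) = 4 - 7452 = -7448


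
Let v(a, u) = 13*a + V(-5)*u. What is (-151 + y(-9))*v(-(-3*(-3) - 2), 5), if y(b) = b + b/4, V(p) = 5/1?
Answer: 21417/2 ≈ 10709.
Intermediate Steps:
V(p) = 5 (V(p) = 5*1 = 5)
y(b) = 5*b/4 (y(b) = b + b*(¼) = b + b/4 = 5*b/4)
v(a, u) = 5*u + 13*a (v(a, u) = 13*a + 5*u = 5*u + 13*a)
(-151 + y(-9))*v(-(-3*(-3) - 2), 5) = (-151 + (5/4)*(-9))*(5*5 + 13*(-(-3*(-3) - 2))) = (-151 - 45/4)*(25 + 13*(-(9 - 2))) = -649*(25 + 13*(-1*7))/4 = -649*(25 + 13*(-7))/4 = -649*(25 - 91)/4 = -649/4*(-66) = 21417/2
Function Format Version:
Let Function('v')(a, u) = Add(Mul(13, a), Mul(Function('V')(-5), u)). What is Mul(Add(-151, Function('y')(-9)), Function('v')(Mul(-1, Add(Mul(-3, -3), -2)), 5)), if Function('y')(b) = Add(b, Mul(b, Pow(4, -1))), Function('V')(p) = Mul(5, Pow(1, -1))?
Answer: Rational(21417, 2) ≈ 10709.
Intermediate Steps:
Function('V')(p) = 5 (Function('V')(p) = Mul(5, 1) = 5)
Function('y')(b) = Mul(Rational(5, 4), b) (Function('y')(b) = Add(b, Mul(b, Rational(1, 4))) = Add(b, Mul(Rational(1, 4), b)) = Mul(Rational(5, 4), b))
Function('v')(a, u) = Add(Mul(5, u), Mul(13, a)) (Function('v')(a, u) = Add(Mul(13, a), Mul(5, u)) = Add(Mul(5, u), Mul(13, a)))
Mul(Add(-151, Function('y')(-9)), Function('v')(Mul(-1, Add(Mul(-3, -3), -2)), 5)) = Mul(Add(-151, Mul(Rational(5, 4), -9)), Add(Mul(5, 5), Mul(13, Mul(-1, Add(Mul(-3, -3), -2))))) = Mul(Add(-151, Rational(-45, 4)), Add(25, Mul(13, Mul(-1, Add(9, -2))))) = Mul(Rational(-649, 4), Add(25, Mul(13, Mul(-1, 7)))) = Mul(Rational(-649, 4), Add(25, Mul(13, -7))) = Mul(Rational(-649, 4), Add(25, -91)) = Mul(Rational(-649, 4), -66) = Rational(21417, 2)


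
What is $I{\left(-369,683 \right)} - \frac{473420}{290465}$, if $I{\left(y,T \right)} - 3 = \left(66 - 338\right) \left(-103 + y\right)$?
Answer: $\frac{7458291307}{58093} \approx 1.2839 \cdot 10^{5}$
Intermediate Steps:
$I{\left(y,T \right)} = 28019 - 272 y$ ($I{\left(y,T \right)} = 3 + \left(66 - 338\right) \left(-103 + y\right) = 3 - 272 \left(-103 + y\right) = 3 - \left(-28016 + 272 y\right) = 28019 - 272 y$)
$I{\left(-369,683 \right)} - \frac{473420}{290465} = \left(28019 - -100368\right) - \frac{473420}{290465} = \left(28019 + 100368\right) - \frac{94684}{58093} = 128387 - \frac{94684}{58093} = \frac{7458291307}{58093}$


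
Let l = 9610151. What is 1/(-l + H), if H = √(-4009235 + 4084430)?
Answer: -9610151/92355002167606 - 3*√8355/92355002167606 ≈ -1.0406e-7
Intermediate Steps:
H = 3*√8355 (H = √75195 = 3*√8355 ≈ 274.22)
1/(-l + H) = 1/(-1*9610151 + 3*√8355) = 1/(-9610151 + 3*√8355)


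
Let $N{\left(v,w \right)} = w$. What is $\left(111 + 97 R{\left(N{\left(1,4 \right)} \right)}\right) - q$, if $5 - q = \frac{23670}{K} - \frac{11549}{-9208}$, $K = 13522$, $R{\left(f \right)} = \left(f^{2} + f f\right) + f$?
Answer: $\frac{224181585693}{62255288} \approx 3601.0$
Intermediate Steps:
$R{\left(f \right)} = f + 2 f^{2}$ ($R{\left(f \right)} = \left(f^{2} + f^{2}\right) + f = 2 f^{2} + f = f + 2 f^{2}$)
$q = \frac{124216971}{62255288}$ ($q = 5 - \left(\frac{23670}{13522} - \frac{11549}{-9208}\right) = 5 - \left(23670 \cdot \frac{1}{13522} - - \frac{11549}{9208}\right) = 5 - \left(\frac{11835}{6761} + \frac{11549}{9208}\right) = 5 - \frac{187059469}{62255288} = \frac{124216971}{62255288} \approx 1.9953$)
$\left(111 + 97 R{\left(N{\left(1,4 \right)} \right)}\right) - q = \left(111 + 97 \cdot 4 \left(1 + 2 \cdot 4\right)\right) - \frac{124216971}{62255288} = \left(111 + 97 \cdot 4 \left(1 + 8\right)\right) - \frac{124216971}{62255288} = \left(111 + 97 \cdot 4 \cdot 9\right) - \frac{124216971}{62255288} = \left(111 + 97 \cdot 36\right) - \frac{124216971}{62255288} = \left(111 + 3492\right) - \frac{124216971}{62255288} = 3603 - \frac{124216971}{62255288} = \frac{224181585693}{62255288}$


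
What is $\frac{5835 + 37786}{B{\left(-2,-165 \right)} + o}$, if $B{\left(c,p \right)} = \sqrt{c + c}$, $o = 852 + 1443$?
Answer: $\frac{100110195}{5267029} - \frac{87242 i}{5267029} \approx 19.007 - 0.016564 i$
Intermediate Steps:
$o = 2295$
$B{\left(c,p \right)} = \sqrt{2} \sqrt{c}$ ($B{\left(c,p \right)} = \sqrt{2 c} = \sqrt{2} \sqrt{c}$)
$\frac{5835 + 37786}{B{\left(-2,-165 \right)} + o} = \frac{5835 + 37786}{\sqrt{2} \sqrt{-2} + 2295} = \frac{43621}{\sqrt{2} i \sqrt{2} + 2295} = \frac{43621}{2 i + 2295} = \frac{43621}{2295 + 2 i} = 43621 \frac{2295 - 2 i}{5267029} = \frac{43621 \left(2295 - 2 i\right)}{5267029}$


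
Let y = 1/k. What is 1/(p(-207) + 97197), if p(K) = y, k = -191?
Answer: 191/18564626 ≈ 1.0288e-5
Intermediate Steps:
y = -1/191 (y = 1/(-191) = -1/191 ≈ -0.0052356)
p(K) = -1/191
1/(p(-207) + 97197) = 1/(-1/191 + 97197) = 1/(18564626/191) = 191/18564626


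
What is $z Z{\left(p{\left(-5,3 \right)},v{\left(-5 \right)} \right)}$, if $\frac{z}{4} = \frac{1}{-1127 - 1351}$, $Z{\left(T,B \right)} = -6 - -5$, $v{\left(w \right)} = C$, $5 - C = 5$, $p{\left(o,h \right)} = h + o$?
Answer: $\frac{2}{1239} \approx 0.0016142$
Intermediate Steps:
$C = 0$ ($C = 5 - 5 = 0$)
$v{\left(w \right)} = 0$
$Z{\left(T,B \right)} = -1$ ($Z{\left(T,B \right)} = -6 + 5 = -1$)
$z = - \frac{2}{1239}$ ($z = \frac{4}{-1127 - 1351} = \frac{4}{-2478} = 4 \left(- \frac{1}{2478}\right) = - \frac{2}{1239} \approx -0.0016142$)
$z Z{\left(p{\left(-5,3 \right)},v{\left(-5 \right)} \right)} = \left(- \frac{2}{1239}\right) \left(-1\right) = \frac{2}{1239}$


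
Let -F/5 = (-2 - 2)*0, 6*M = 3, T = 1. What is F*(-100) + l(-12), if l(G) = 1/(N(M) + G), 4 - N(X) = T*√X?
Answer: -16/127 + √2/127 ≈ -0.11485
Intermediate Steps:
M = ½ (M = (⅙)*3 = ½ ≈ 0.50000)
N(X) = 4 - √X
F = 0 (F = -5*(-2 - 2)*0 = -(-20)*0 = -5*0 = 0)
l(G) = 1/(4 + G - √2/2) (l(G) = 1/((4 - √(½)) + G) = 1/((4 - √2/2) + G) = 1/(4 + G - √2/2))
F*(-100) + l(-12) = 0*(-100) + 2/(8 - √2 + 2*(-12)) = 0 + 2/(8 - √2 - 24) = 0 + 2/(-16 - √2) = 2/(-16 - √2)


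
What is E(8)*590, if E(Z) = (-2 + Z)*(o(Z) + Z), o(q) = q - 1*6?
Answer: 35400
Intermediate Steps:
o(q) = -6 + q (o(q) = q - 6 = -6 + q)
E(Z) = (-6 + 2*Z)*(-2 + Z) (E(Z) = (-2 + Z)*((-6 + Z) + Z) = (-2 + Z)*(-6 + 2*Z) = (-6 + 2*Z)*(-2 + Z))
E(8)*590 = (12 - 10*8 + 2*8**2)*590 = (12 - 80 + 2*64)*590 = (12 - 80 + 128)*590 = 60*590 = 35400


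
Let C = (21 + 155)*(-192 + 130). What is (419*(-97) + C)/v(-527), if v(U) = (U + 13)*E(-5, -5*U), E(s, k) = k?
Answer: 10311/270878 ≈ 0.038065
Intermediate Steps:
C = -10912 (C = 176*(-62) = -10912)
v(U) = -5*U*(13 + U) (v(U) = (U + 13)*(-5*U) = (13 + U)*(-5*U) = -5*U*(13 + U))
(419*(-97) + C)/v(-527) = (419*(-97) - 10912)/((-5*(-527)*(13 - 527))) = (-40643 - 10912)/((-5*(-527)*(-514))) = -51555/(-1354390) = -51555*(-1/1354390) = 10311/270878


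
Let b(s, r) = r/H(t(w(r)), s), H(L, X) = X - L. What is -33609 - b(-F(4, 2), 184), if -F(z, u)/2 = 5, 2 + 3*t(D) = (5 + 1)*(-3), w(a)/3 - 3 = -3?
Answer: -840501/25 ≈ -33620.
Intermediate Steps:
w(a) = 0 (w(a) = 9 + 3*(-3) = 9 - 9 = 0)
t(D) = -20/3 (t(D) = -2/3 + ((5 + 1)*(-3))/3 = -2/3 + (6*(-3))/3 = -2/3 + (1/3)*(-18) = -2/3 - 6 = -20/3)
F(z, u) = -10 (F(z, u) = -2*5 = -10)
b(s, r) = r/(20/3 + s) (b(s, r) = r/(s - 1*(-20/3)) = r/(s + 20/3) = r/(20/3 + s))
-33609 - b(-F(4, 2), 184) = -33609 - 3*184/(20 + 3*(-1*(-10))) = -33609 - 3*184/(20 + 3*10) = -33609 - 3*184/(20 + 30) = -33609 - 3*184/50 = -33609 - 1*276/25 = -33609 - 276/25 = -840501/25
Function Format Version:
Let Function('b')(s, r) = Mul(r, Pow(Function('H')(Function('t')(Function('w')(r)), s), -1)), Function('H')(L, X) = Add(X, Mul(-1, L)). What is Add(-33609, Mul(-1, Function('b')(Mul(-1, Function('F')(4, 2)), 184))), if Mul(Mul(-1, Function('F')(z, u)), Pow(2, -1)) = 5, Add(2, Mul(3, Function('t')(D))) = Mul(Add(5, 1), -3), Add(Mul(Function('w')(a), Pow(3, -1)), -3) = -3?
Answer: Rational(-840501, 25) ≈ -33620.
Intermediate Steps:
Function('w')(a) = 0 (Function('w')(a) = Add(9, Mul(3, -3)) = Add(9, -9) = 0)
Function('t')(D) = Rational(-20, 3) (Function('t')(D) = Add(Rational(-2, 3), Mul(Rational(1, 3), Mul(Add(5, 1), -3))) = Add(Rational(-2, 3), Mul(Rational(1, 3), Mul(6, -3))) = Add(Rational(-2, 3), Mul(Rational(1, 3), -18)) = Add(Rational(-2, 3), -6) = Rational(-20, 3))
Function('F')(z, u) = -10 (Function('F')(z, u) = Mul(-2, 5) = -10)
Function('b')(s, r) = Mul(r, Pow(Add(Rational(20, 3), s), -1)) (Function('b')(s, r) = Mul(r, Pow(Add(s, Mul(-1, Rational(-20, 3))), -1)) = Mul(r, Pow(Add(s, Rational(20, 3)), -1)) = Mul(r, Pow(Add(Rational(20, 3), s), -1)))
Add(-33609, Mul(-1, Function('b')(Mul(-1, Function('F')(4, 2)), 184))) = Add(-33609, Mul(-1, Mul(3, 184, Pow(Add(20, Mul(3, Mul(-1, -10))), -1)))) = Add(-33609, Mul(-1, Mul(3, 184, Pow(Add(20, Mul(3, 10)), -1)))) = Add(-33609, Mul(-1, Mul(3, 184, Pow(Add(20, 30), -1)))) = Add(-33609, Mul(-1, Mul(3, 184, Pow(50, -1)))) = Add(-33609, Mul(-1, Mul(3, 184, Rational(1, 50)))) = Add(-33609, Mul(-1, Rational(276, 25))) = Add(-33609, Rational(-276, 25)) = Rational(-840501, 25)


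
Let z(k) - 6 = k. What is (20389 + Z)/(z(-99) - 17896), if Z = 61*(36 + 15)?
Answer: -23500/17989 ≈ -1.3064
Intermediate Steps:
Z = 3111 (Z = 61*51 = 3111)
z(k) = 6 + k
(20389 + Z)/(z(-99) - 17896) = (20389 + 3111)/((6 - 99) - 17896) = 23500/(-93 - 17896) = 23500/(-17989) = 23500*(-1/17989) = -23500/17989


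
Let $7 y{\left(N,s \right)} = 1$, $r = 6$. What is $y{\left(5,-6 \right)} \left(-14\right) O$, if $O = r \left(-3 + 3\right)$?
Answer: $0$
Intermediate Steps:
$y{\left(N,s \right)} = \frac{1}{7}$ ($y{\left(N,s \right)} = \frac{1}{7} \cdot 1 = \frac{1}{7}$)
$O = 0$ ($O = 6 \left(-3 + 3\right) = 6 \cdot 0 = 0$)
$y{\left(5,-6 \right)} \left(-14\right) O = \frac{1}{7} \left(-14\right) 0 = \left(-2\right) 0 = 0$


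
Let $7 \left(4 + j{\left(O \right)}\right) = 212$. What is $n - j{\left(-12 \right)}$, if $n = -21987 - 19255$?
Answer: $- \frac{288878}{7} \approx -41268.0$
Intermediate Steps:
$j{\left(O \right)} = \frac{184}{7}$ ($j{\left(O \right)} = -4 + \frac{1}{7} \cdot 212 = -4 + \frac{212}{7} = \frac{184}{7}$)
$n = -41242$
$n - j{\left(-12 \right)} = -41242 - \frac{184}{7} = - \frac{288878}{7}$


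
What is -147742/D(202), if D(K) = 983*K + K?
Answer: -73871/99384 ≈ -0.74329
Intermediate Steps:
D(K) = 984*K
-147742/D(202) = -147742/(984*202) = -147742/198768 = -147742*1/198768 = -73871/99384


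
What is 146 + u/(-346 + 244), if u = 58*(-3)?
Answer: 2511/17 ≈ 147.71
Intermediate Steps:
u = -174
146 + u/(-346 + 244) = 146 - 174/(-346 + 244) = 146 - 174/(-102) = 146 - 174*(-1/102) = 146 + 29/17 = 2511/17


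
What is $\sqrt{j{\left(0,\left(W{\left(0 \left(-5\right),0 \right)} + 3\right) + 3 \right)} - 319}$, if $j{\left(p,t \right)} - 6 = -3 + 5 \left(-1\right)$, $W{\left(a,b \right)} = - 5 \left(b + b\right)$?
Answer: $i \sqrt{321} \approx 17.916 i$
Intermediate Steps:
$W{\left(a,b \right)} = - 10 b$ ($W{\left(a,b \right)} = - 5 \cdot 2 b = - 10 b$)
$j{\left(p,t \right)} = -2$ ($j{\left(p,t \right)} = 6 + \left(-3 + 5 \left(-1\right)\right) = 6 - 8 = -2$)
$\sqrt{j{\left(0,\left(W{\left(0 \left(-5\right),0 \right)} + 3\right) + 3 \right)} - 319} = \sqrt{-2 - 319} = \sqrt{-321} = i \sqrt{321}$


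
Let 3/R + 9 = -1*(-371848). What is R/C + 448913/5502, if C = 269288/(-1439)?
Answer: 22475229007550441/275462528518632 ≈ 81.591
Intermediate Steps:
R = 3/371839 (R = 3/(-9 - 1*(-371848)) = 3/(-9 + 371848) = 3/371839 ≈ 8.0680e-6)
C = -269288/1439 (C = 269288*(-1/1439) = -269288/1439 ≈ -187.14)
R/C + 448913/5502 = 3/(371839*(-269288/1439)) + 448913/5502 = (3/371839)*(-1439/269288) + 448913*(1/5502) = -4317/100131780632 + 448913/5502 = 22475229007550441/275462528518632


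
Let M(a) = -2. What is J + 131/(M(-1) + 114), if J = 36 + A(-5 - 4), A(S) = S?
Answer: 3155/112 ≈ 28.170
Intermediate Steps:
J = 27 (J = 36 + (-5 - 4) = 36 - 9 = 27)
J + 131/(M(-1) + 114) = 27 + 131/(-2 + 114) = 27 + 131/112 = 3155/112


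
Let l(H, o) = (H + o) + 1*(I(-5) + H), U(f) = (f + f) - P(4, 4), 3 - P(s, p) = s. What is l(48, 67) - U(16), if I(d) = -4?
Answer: 126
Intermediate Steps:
P(s, p) = 3 - s
U(f) = 1 + 2*f (U(f) = (f + f) - (3 - 1*4) = 2*f - (3 - 4) = 2*f - 1*(-1) = 2*f + 1 = 1 + 2*f)
l(H, o) = -4 + o + 2*H (l(H, o) = (H + o) + 1*(-4 + H) = (H + o) + (-4 + H) = -4 + o + 2*H)
l(48, 67) - U(16) = (-4 + 67 + 2*48) - (1 + 2*16) = (-4 + 67 + 96) - (1 + 32) = 159 - 1*33 = 159 - 33 = 126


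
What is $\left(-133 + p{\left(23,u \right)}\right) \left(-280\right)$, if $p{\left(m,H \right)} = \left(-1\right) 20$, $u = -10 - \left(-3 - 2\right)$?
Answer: $42840$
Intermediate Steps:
$u = -5$ ($u = -10 - \left(-3 - 2\right) = -10 - -5 = -10 + 5 = -5$)
$p{\left(m,H \right)} = -20$
$\left(-133 + p{\left(23,u \right)}\right) \left(-280\right) = \left(-133 - 20\right) \left(-280\right) = \left(-153\right) \left(-280\right) = 42840$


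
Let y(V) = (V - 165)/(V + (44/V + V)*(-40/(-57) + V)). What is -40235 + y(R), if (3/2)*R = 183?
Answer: -705821330287/17542470 ≈ -40235.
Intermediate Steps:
R = 122 (R = (⅔)*183 = 122)
y(V) = (-165 + V)/(V + (40/57 + V)*(V + 44/V)) (y(V) = (-165 + V)/(V + (V + 44/V)*(-40*(-1/57) + V)) = (-165 + V)/(V + (V + 44/V)*(40/57 + V)) = (-165 + V)/(V + (40/57 + V)*(V + 44/V)))
-40235 + y(R) = -40235 + 57*122*(-165 + 122)/(1760 + 57*122³ + 97*122² + 2508*122) = -40235 + 57*122*(-43)/(1760 + 57*1815848 + 97*14884 + 305976) = -40235 + 57*122*(-43)/(1760 + 103503336 + 1443748 + 305976) = -40235 + 57*122*(-43)/105254820 = -40235 + 57*122*(1/105254820)*(-43) = -40235 - 49837/17542470 = -705821330287/17542470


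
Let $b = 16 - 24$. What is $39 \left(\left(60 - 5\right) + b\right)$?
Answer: $1833$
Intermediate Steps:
$b = -8$ ($b = 16 - 24 = -8$)
$39 \left(\left(60 - 5\right) + b\right) = 39 \left(\left(60 - 5\right) - 8\right) = 39 \left(55 - 8\right) = 39 \cdot 47 = 1833$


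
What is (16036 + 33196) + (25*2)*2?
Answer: 49332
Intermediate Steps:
(16036 + 33196) + (25*2)*2 = 49232 + 50*2 = 49232 + 100 = 49332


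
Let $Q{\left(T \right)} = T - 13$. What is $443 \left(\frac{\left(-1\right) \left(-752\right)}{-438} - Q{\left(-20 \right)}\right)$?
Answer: $\frac{3034993}{219} \approx 13858.0$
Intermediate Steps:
$Q{\left(T \right)} = -13 + T$
$443 \left(\frac{\left(-1\right) \left(-752\right)}{-438} - Q{\left(-20 \right)}\right) = 443 \left(\frac{\left(-1\right) \left(-752\right)}{-438} - \left(-13 - 20\right)\right) = 443 \left(752 \left(- \frac{1}{438}\right) - -33\right) = 443 \left(- \frac{376}{219} + 33\right) = 443 \cdot \frac{6851}{219} = \frac{3034993}{219}$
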